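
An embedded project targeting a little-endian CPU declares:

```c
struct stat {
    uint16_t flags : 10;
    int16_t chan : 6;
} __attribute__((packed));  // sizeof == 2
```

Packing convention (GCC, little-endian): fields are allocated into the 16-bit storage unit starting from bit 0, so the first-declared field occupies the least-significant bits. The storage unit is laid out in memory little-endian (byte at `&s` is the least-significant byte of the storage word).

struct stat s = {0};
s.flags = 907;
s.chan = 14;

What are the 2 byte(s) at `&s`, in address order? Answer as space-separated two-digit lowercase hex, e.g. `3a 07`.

8b 3b

flags (10b) val=907 bits=0x38b at bit 0: 0x038b
chan (6b) val=14 bits=0xe at bit 10: 0x3b8b
word = 0x3b8b → little-endian bytes:
  [0]=0x8b  [1]=0x3b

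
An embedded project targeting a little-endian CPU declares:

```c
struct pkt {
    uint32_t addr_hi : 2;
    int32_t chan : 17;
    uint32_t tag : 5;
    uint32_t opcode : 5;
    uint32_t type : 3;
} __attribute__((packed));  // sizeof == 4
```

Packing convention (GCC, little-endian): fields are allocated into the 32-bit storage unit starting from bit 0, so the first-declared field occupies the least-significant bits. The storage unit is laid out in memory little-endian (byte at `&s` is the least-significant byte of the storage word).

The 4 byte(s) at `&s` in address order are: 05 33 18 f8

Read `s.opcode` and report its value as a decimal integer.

[0]=0x05 [1]=0x33 [2]=0x18 [3]=0xf8 (little-endian) → word 0xf8183305
addr_hi [0+:2] = (word>>0) & 0x3 = 1
chan [2+:17] = (word>>2) & 0x1ffff = 3265
tag [19+:5] = (word>>19) & 0x1f = 3
opcode [24+:5] = (word>>24) & 0x1f = 24  ←
type [29+:3] = (word>>29) & 0x7 = 7

24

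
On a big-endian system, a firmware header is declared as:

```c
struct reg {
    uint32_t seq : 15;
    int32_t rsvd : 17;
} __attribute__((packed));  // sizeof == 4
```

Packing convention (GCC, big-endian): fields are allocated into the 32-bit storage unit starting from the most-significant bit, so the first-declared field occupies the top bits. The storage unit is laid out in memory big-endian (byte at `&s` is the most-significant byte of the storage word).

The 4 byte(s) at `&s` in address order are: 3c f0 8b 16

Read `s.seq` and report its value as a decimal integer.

[0]=0x3c [1]=0xf0 [2]=0x8b [3]=0x16 (big-endian) → word 0x3cf08b16
seq [17+:15] = (word>>17) & 0x7fff = 7800  ←
rsvd [0+:17] = (word>>0) & 0x1ffff = 35606

7800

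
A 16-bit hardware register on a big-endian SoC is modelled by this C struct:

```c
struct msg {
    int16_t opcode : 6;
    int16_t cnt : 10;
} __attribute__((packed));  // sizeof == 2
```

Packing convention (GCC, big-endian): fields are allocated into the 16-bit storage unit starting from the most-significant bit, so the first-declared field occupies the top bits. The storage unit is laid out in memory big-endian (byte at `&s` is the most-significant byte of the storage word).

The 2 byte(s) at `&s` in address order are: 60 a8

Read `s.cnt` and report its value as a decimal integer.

168

[0]=0x60 [1]=0xa8 (big-endian) → word 0x60a8
opcode:6 @ bit 10 → (0x60a8>>10)&0x3f = 0x18
cnt:10 @ bit 0 → (0x60a8>>0)&0x3ff = 0xa8  ←
cnt signed 10b, MSB=0: value = 168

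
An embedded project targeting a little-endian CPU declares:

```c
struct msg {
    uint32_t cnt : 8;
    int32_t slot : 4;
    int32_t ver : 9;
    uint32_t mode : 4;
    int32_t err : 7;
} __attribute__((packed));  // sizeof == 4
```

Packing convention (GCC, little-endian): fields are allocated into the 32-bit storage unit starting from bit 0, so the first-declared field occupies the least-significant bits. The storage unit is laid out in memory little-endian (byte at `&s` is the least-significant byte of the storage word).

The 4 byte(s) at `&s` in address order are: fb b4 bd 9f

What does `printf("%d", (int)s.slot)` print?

[0]=0xfb [1]=0xb4 [2]=0xbd [3]=0x9f (little-endian) → word 0x9fbdb4fb
cnt:8 @ bit 0 → (0x9fbdb4fb>>0)&0xff = 0xfb
slot:4 @ bit 8 → (0x9fbdb4fb>>8)&0xf = 0x4  ←
ver:9 @ bit 12 → (0x9fbdb4fb>>12)&0x1ff = 0x1db
mode:4 @ bit 21 → (0x9fbdb4fb>>21)&0xf = 0xd
err:7 @ bit 25 → (0x9fbdb4fb>>25)&0x7f = 0x4f
slot signed 4b, MSB=0: value = 4

4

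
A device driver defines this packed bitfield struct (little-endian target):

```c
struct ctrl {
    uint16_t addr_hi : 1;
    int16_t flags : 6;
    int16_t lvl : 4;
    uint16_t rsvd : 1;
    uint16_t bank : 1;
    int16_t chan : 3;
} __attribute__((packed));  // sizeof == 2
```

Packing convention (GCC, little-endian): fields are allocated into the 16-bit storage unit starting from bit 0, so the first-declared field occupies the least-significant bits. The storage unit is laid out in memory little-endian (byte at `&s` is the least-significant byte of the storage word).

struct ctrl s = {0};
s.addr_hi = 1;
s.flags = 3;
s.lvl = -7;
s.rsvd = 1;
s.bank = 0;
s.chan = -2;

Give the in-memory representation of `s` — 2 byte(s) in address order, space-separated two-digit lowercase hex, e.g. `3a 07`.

87 cc

[0+:1] addr_hi=1 & 0x1 = 0x1; word=0x0001
[1+:6] flags=3 & 0x3f = 0x3; word=0x0007
[7+:4] lvl=-7 & 0xf = 0x9; word=0x0487
[11+:1] rsvd=1 & 0x1 = 0x1; word=0x0c87
[12+:1] bank=0 & 0x1 = 0x0; word=0x0c87
[13+:3] chan=-2 & 0x7 = 0x6; word=0xcc87
word = 0xcc87 → little-endian bytes:
  [0]=0x87  [1]=0xcc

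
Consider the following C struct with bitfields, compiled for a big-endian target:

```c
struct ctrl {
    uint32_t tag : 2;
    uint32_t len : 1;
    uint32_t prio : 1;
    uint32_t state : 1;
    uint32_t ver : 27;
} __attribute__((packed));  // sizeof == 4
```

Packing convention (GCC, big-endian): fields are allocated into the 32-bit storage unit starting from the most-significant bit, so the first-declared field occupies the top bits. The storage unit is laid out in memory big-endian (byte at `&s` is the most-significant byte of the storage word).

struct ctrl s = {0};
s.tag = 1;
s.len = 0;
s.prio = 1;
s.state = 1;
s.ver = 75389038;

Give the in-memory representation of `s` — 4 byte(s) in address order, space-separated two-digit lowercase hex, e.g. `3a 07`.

5c 7e 58 6e

tag (2b) val=1 bits=0x1 at bit 30: 0x40000000
len (1b) val=0 bits=0x0 at bit 29: 0x40000000
prio (1b) val=1 bits=0x1 at bit 28: 0x50000000
state (1b) val=1 bits=0x1 at bit 27: 0x58000000
ver (27b) val=75389038 bits=0x47e586e at bit 0: 0x5c7e586e
word = 0x5c7e586e → big-endian bytes:
  [0]=0x5c  [1]=0x7e  [2]=0x58  [3]=0x6e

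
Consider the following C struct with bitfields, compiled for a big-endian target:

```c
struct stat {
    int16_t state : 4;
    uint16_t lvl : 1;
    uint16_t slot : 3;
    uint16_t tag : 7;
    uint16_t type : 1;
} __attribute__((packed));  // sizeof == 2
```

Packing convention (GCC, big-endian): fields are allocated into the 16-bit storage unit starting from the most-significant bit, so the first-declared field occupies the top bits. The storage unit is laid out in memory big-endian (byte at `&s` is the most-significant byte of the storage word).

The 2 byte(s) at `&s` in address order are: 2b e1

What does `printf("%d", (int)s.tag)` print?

112

[0]=0x2b [1]=0xe1 (big-endian) → word 0x2be1
state [12+:4] = (word>>12) & 0xf = 2
lvl [11+:1] = (word>>11) & 0x1 = 1
slot [8+:3] = (word>>8) & 0x7 = 3
tag [1+:7] = (word>>1) & 0x7f = 112  ←
type [0+:1] = (word>>0) & 0x1 = 1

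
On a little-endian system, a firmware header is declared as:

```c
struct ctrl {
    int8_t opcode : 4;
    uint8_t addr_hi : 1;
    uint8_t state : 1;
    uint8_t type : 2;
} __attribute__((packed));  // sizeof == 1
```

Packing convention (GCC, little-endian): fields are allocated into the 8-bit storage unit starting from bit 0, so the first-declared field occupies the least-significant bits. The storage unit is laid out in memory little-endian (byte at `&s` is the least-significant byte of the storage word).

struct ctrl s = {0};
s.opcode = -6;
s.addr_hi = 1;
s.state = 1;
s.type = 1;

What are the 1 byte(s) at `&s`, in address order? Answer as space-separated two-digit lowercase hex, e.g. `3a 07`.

7a

opcode (4b) val=-6 bits=0xa at bit 0: 0x0a
addr_hi (1b) val=1 bits=0x1 at bit 4: 0x1a
state (1b) val=1 bits=0x1 at bit 5: 0x3a
type (2b) val=1 bits=0x1 at bit 6: 0x7a
word = 0x7a → little-endian bytes:
  [0]=0x7a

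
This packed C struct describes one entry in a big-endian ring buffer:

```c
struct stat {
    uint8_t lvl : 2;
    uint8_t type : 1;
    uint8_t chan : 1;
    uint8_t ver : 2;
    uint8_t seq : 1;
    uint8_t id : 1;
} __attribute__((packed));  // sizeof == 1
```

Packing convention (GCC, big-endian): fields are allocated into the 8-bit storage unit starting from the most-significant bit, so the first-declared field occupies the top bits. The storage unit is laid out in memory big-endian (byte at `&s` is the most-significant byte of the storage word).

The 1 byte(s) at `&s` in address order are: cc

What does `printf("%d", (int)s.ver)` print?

3

[0]=0xcc (big-endian) → word 0xcc
lvl [6+:2] = (word>>6) & 0x3 = 3
type [5+:1] = (word>>5) & 0x1 = 0
chan [4+:1] = (word>>4) & 0x1 = 0
ver [2+:2] = (word>>2) & 0x3 = 3  ←
seq [1+:1] = (word>>1) & 0x1 = 0
id [0+:1] = (word>>0) & 0x1 = 0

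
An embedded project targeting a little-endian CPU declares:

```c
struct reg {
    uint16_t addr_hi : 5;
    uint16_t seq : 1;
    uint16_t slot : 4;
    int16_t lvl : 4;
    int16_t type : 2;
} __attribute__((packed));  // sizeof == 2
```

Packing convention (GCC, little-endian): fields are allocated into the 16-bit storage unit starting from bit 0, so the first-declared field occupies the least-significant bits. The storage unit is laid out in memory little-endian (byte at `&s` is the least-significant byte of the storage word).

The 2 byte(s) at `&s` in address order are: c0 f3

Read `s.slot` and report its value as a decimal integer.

[0]=0xc0 [1]=0xf3 (little-endian) → word 0xf3c0
addr_hi [0+:5] = (word>>0) & 0x1f = 0
seq [5+:1] = (word>>5) & 0x1 = 0
slot [6+:4] = (word>>6) & 0xf = 15  ←
lvl [10+:4] = (word>>10) & 0xf = 12
type [14+:2] = (word>>14) & 0x3 = 3

15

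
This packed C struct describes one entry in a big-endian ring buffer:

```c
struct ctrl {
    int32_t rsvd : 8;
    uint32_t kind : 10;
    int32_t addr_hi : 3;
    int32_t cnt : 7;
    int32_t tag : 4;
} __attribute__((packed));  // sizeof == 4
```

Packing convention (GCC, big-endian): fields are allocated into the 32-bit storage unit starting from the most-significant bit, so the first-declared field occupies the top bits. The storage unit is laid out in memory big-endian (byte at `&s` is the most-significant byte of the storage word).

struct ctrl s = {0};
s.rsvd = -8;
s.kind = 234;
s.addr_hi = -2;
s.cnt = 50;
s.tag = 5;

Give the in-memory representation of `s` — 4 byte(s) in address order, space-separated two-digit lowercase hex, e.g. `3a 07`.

[24+:8] rsvd=-8 & 0xff = 0xf8; word=0xf8000000
[14+:10] kind=234 & 0x3ff = 0xea; word=0xf83a8000
[11+:3] addr_hi=-2 & 0x7 = 0x6; word=0xf83ab000
[4+:7] cnt=50 & 0x7f = 0x32; word=0xf83ab320
[0+:4] tag=5 & 0xf = 0x5; word=0xf83ab325
word = 0xf83ab325 → big-endian bytes:
  [0]=0xf8  [1]=0x3a  [2]=0xb3  [3]=0x25

f8 3a b3 25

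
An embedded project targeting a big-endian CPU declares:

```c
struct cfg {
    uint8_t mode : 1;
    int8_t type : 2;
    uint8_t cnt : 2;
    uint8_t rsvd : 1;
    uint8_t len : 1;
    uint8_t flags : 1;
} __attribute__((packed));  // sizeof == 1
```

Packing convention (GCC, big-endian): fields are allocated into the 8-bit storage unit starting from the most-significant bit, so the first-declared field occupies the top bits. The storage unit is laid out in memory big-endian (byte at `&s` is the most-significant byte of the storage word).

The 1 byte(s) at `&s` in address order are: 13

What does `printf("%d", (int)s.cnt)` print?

[0]=0x13 (big-endian) → word 0x13
mode [7+:1] = (word>>7) & 0x1 = 0
type [5+:2] = (word>>5) & 0x3 = 0
cnt [3+:2] = (word>>3) & 0x3 = 2  ←
rsvd [2+:1] = (word>>2) & 0x1 = 0
len [1+:1] = (word>>1) & 0x1 = 1
flags [0+:1] = (word>>0) & 0x1 = 1

2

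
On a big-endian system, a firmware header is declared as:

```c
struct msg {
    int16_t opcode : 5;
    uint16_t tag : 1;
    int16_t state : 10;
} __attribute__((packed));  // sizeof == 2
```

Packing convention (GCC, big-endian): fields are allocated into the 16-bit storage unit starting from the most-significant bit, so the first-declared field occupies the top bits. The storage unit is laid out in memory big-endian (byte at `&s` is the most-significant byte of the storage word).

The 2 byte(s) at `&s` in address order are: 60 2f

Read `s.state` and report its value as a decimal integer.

47

[0]=0x60 [1]=0x2f (big-endian) → word 0x602f
opcode [11+:5] = (word>>11) & 0x1f = 12
tag [10+:1] = (word>>10) & 0x1 = 0
state [0+:10] = (word>>0) & 0x3ff = 47  ←
state signed 10b, MSB=0: value = 47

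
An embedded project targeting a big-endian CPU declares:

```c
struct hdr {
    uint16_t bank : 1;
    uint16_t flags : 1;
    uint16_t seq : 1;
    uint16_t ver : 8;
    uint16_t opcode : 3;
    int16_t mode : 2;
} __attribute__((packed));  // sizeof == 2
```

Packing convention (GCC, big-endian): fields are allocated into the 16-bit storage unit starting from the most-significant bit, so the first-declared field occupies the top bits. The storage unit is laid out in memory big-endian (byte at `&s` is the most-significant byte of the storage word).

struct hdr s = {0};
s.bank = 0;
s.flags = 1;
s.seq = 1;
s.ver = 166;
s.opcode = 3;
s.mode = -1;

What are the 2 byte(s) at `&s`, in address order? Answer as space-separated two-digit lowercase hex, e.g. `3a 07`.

bank (1b) val=0 bits=0x0 at bit 15: 0x0000
flags (1b) val=1 bits=0x1 at bit 14: 0x4000
seq (1b) val=1 bits=0x1 at bit 13: 0x6000
ver (8b) val=166 bits=0xa6 at bit 5: 0x74c0
opcode (3b) val=3 bits=0x3 at bit 2: 0x74cc
mode (2b) val=-1 bits=0x3 at bit 0: 0x74cf
word = 0x74cf → big-endian bytes:
  [0]=0x74  [1]=0xcf

74 cf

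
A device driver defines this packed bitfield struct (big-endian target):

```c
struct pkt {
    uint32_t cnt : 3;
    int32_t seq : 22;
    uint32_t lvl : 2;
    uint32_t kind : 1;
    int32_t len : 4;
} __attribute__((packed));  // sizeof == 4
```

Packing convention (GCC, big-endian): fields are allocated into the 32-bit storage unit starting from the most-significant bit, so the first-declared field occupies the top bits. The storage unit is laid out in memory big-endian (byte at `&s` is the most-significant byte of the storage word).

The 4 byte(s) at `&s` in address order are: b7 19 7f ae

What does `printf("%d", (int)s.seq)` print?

[0]=0xb7 [1]=0x19 [2]=0x7f [3]=0xae (big-endian) → word 0xb7197fae
cnt:3 @ bit 29 → (0xb7197fae>>29)&0x7 = 0x5
seq:22 @ bit 7 → (0xb7197fae>>7)&0x3fffff = 0x2e32ff  ←
lvl:2 @ bit 5 → (0xb7197fae>>5)&0x3 = 0x1
kind:1 @ bit 4 → (0xb7197fae>>4)&0x1 = 0x0
len:4 @ bit 0 → (0xb7197fae>>0)&0xf = 0xe
seq signed 22b, MSB=1: 3027711 - 4194304 = -1166593

-1166593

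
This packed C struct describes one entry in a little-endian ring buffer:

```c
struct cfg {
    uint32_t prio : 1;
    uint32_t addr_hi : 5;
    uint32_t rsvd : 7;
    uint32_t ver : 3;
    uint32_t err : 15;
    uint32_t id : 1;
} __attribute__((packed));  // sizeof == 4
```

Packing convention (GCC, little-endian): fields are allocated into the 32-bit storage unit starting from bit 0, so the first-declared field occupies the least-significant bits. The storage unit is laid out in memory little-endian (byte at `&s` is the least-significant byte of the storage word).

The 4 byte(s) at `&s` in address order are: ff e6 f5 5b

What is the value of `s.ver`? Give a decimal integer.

7

[0]=0xff [1]=0xe6 [2]=0xf5 [3]=0x5b (little-endian) → word 0x5bf5e6ff
prio [0+:1] = (word>>0) & 0x1 = 1
addr_hi [1+:5] = (word>>1) & 0x1f = 31
rsvd [6+:7] = (word>>6) & 0x7f = 27
ver [13+:3] = (word>>13) & 0x7 = 7  ←
err [16+:15] = (word>>16) & 0x7fff = 23541
id [31+:1] = (word>>31) & 0x1 = 0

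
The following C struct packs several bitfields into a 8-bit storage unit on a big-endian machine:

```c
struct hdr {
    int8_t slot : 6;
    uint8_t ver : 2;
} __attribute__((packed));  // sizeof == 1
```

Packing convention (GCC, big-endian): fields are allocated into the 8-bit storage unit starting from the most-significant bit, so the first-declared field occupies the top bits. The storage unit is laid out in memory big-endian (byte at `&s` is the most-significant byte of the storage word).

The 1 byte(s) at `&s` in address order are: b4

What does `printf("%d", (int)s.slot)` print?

-19

[0]=0xb4 (big-endian) → word 0xb4
slot:6 @ bit 2 → (0xb4>>2)&0x3f = 0x2d  ←
ver:2 @ bit 0 → (0xb4>>0)&0x3 = 0x0
slot signed 6b, MSB=1: 45 - 64 = -19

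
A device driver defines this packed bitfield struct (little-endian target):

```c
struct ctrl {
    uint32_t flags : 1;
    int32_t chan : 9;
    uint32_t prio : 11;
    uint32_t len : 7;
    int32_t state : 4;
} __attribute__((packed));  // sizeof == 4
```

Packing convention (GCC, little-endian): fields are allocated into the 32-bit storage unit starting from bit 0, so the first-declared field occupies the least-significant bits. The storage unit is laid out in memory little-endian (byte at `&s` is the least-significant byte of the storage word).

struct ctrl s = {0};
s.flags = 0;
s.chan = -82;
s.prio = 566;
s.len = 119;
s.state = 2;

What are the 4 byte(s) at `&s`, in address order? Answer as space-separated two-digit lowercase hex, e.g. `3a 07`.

5c db e8 2e

flags:1 = 0 → 0x0 << 0 → word 0x00000000
chan:9 = -82 → 0x1ae << 1 → word 0x0000035c
prio:11 = 566 → 0x236 << 10 → word 0x0008db5c
len:7 = 119 → 0x77 << 21 → word 0x0ee8db5c
state:4 = 2 → 0x2 << 28 → word 0x2ee8db5c
word = 0x2ee8db5c → little-endian bytes:
  [0]=0x5c  [1]=0xdb  [2]=0xe8  [3]=0x2e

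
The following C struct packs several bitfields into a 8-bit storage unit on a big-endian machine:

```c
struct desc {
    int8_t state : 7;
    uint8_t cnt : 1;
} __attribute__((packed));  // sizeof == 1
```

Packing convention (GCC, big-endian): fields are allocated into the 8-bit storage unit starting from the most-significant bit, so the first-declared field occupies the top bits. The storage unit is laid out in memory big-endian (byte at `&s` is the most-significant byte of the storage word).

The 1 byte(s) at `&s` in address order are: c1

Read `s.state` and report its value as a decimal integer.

[0]=0xc1 (big-endian) → word 0xc1
state:7 @ bit 1 → (0xc1>>1)&0x7f = 0x60  ←
cnt:1 @ bit 0 → (0xc1>>0)&0x1 = 0x1
state signed 7b, MSB=1: 96 - 128 = -32

-32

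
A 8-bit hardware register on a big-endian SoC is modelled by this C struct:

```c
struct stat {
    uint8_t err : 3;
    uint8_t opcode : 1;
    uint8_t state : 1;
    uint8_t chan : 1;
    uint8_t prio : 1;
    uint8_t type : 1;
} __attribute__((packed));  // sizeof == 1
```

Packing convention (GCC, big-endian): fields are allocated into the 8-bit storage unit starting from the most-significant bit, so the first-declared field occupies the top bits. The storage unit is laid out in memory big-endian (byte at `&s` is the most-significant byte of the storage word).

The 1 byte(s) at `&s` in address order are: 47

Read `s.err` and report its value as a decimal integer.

2

[0]=0x47 (big-endian) → word 0x47
err:3 @ bit 5 → (0x47>>5)&0x7 = 0x2  ←
opcode:1 @ bit 4 → (0x47>>4)&0x1 = 0x0
state:1 @ bit 3 → (0x47>>3)&0x1 = 0x0
chan:1 @ bit 2 → (0x47>>2)&0x1 = 0x1
prio:1 @ bit 1 → (0x47>>1)&0x1 = 0x1
type:1 @ bit 0 → (0x47>>0)&0x1 = 0x1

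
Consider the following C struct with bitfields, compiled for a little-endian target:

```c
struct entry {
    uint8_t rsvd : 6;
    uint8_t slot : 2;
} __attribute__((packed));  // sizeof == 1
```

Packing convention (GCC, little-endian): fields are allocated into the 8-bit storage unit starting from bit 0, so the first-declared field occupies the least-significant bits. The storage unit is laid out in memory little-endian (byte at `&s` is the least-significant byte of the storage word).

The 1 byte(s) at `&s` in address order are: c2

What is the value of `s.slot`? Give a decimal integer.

[0]=0xc2 (little-endian) → word 0xc2
rsvd [0+:6] = (word>>0) & 0x3f = 2
slot [6+:2] = (word>>6) & 0x3 = 3  ←

3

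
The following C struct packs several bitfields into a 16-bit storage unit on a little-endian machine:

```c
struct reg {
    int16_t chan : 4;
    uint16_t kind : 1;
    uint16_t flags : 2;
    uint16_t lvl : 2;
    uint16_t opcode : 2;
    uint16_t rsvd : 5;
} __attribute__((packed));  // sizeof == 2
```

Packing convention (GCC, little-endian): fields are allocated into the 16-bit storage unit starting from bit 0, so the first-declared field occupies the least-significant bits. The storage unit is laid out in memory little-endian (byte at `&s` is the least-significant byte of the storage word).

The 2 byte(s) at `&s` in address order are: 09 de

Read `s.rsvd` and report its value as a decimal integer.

[0]=0x09 [1]=0xde (little-endian) → word 0xde09
chan:4 @ bit 0 → (0xde09>>0)&0xf = 0x9
kind:1 @ bit 4 → (0xde09>>4)&0x1 = 0x0
flags:2 @ bit 5 → (0xde09>>5)&0x3 = 0x0
lvl:2 @ bit 7 → (0xde09>>7)&0x3 = 0x0
opcode:2 @ bit 9 → (0xde09>>9)&0x3 = 0x3
rsvd:5 @ bit 11 → (0xde09>>11)&0x1f = 0x1b  ←

27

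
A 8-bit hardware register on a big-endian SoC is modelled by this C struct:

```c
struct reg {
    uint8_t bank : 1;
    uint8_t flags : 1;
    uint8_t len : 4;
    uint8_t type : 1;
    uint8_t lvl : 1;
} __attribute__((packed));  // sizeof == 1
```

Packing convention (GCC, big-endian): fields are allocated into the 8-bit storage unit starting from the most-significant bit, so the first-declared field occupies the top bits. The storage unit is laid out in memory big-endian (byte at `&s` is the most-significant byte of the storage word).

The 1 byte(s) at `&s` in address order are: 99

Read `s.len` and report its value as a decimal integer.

6

[0]=0x99 (big-endian) → word 0x99
bank [7+:1] = (word>>7) & 0x1 = 1
flags [6+:1] = (word>>6) & 0x1 = 0
len [2+:4] = (word>>2) & 0xf = 6  ←
type [1+:1] = (word>>1) & 0x1 = 0
lvl [0+:1] = (word>>0) & 0x1 = 1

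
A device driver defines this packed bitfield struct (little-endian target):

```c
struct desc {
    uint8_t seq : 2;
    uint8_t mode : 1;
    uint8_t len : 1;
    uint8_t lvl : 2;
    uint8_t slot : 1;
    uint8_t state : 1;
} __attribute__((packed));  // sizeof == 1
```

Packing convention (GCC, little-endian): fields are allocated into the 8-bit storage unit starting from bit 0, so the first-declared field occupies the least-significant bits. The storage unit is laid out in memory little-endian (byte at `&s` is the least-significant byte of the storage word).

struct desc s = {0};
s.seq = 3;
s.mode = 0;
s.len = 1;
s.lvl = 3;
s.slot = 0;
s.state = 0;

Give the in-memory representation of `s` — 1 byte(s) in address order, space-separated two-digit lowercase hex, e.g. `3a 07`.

seq:2 = 3 → 0x3 << 0 → word 0x03
mode:1 = 0 → 0x0 << 2 → word 0x03
len:1 = 1 → 0x1 << 3 → word 0x0b
lvl:2 = 3 → 0x3 << 4 → word 0x3b
slot:1 = 0 → 0x0 << 6 → word 0x3b
state:1 = 0 → 0x0 << 7 → word 0x3b
word = 0x3b → little-endian bytes:
  [0]=0x3b

3b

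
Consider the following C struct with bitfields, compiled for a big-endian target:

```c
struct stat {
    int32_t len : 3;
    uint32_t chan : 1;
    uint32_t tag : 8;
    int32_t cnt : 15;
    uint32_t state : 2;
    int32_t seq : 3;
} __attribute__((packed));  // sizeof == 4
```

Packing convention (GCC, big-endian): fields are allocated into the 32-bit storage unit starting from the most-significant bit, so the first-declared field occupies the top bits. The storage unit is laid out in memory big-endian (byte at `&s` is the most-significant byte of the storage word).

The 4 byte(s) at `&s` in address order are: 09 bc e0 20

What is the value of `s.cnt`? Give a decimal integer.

[0]=0x09 [1]=0xbc [2]=0xe0 [3]=0x20 (big-endian) → word 0x09bce020
len [29+:3] = (word>>29) & 0x7 = 0
chan [28+:1] = (word>>28) & 0x1 = 0
tag [20+:8] = (word>>20) & 0xff = 155
cnt [5+:15] = (word>>5) & 0x7fff = 26369  ←
state [3+:2] = (word>>3) & 0x3 = 0
seq [0+:3] = (word>>0) & 0x7 = 0
cnt signed 15b, MSB=1: 26369 - 32768 = -6399

-6399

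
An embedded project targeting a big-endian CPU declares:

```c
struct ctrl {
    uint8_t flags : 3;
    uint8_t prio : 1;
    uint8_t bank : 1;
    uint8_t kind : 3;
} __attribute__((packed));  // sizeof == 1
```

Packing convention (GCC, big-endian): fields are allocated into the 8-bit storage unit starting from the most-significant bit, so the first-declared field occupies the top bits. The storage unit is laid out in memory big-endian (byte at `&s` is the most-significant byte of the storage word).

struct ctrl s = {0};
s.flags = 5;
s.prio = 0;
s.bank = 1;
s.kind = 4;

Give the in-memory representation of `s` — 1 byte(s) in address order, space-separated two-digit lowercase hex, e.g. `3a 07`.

flags (3b) val=5 bits=0x5 at bit 5: 0xa0
prio (1b) val=0 bits=0x0 at bit 4: 0xa0
bank (1b) val=1 bits=0x1 at bit 3: 0xa8
kind (3b) val=4 bits=0x4 at bit 0: 0xac
word = 0xac → big-endian bytes:
  [0]=0xac

ac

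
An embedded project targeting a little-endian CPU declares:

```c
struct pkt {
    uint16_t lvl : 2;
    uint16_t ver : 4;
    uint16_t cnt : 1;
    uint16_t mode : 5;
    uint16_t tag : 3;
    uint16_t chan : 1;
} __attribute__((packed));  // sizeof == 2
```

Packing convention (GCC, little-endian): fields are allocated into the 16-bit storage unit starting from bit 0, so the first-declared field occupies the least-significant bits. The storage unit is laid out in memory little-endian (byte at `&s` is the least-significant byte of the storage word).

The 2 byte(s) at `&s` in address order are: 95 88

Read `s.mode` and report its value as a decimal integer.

17

[0]=0x95 [1]=0x88 (little-endian) → word 0x8895
lvl:2 @ bit 0 → (0x8895>>0)&0x3 = 0x1
ver:4 @ bit 2 → (0x8895>>2)&0xf = 0x5
cnt:1 @ bit 6 → (0x8895>>6)&0x1 = 0x0
mode:5 @ bit 7 → (0x8895>>7)&0x1f = 0x11  ←
tag:3 @ bit 12 → (0x8895>>12)&0x7 = 0x0
chan:1 @ bit 15 → (0x8895>>15)&0x1 = 0x1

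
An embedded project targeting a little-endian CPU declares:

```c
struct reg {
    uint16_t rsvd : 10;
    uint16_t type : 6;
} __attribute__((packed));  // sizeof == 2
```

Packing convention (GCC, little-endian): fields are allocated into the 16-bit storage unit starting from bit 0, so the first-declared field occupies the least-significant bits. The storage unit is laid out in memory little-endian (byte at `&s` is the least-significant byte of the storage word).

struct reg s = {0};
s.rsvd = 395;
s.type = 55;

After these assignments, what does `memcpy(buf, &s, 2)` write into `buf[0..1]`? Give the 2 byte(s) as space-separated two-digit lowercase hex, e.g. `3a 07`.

8b dd

rsvd (10b) val=395 bits=0x18b at bit 0: 0x018b
type (6b) val=55 bits=0x37 at bit 10: 0xdd8b
word = 0xdd8b → little-endian bytes:
  [0]=0x8b  [1]=0xdd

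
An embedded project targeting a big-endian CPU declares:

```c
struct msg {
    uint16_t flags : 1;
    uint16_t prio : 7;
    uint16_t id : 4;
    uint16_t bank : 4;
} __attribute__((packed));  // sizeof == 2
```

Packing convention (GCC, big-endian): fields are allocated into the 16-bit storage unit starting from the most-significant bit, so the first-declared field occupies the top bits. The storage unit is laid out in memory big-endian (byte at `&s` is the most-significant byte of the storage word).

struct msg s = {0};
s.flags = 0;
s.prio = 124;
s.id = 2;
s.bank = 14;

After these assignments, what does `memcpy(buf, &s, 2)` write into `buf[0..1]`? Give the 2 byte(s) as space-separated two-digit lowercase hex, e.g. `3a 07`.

7c 2e

[15+:1] flags=0 & 0x1 = 0x0; word=0x0000
[8+:7] prio=124 & 0x7f = 0x7c; word=0x7c00
[4+:4] id=2 & 0xf = 0x2; word=0x7c20
[0+:4] bank=14 & 0xf = 0xe; word=0x7c2e
word = 0x7c2e → big-endian bytes:
  [0]=0x7c  [1]=0x2e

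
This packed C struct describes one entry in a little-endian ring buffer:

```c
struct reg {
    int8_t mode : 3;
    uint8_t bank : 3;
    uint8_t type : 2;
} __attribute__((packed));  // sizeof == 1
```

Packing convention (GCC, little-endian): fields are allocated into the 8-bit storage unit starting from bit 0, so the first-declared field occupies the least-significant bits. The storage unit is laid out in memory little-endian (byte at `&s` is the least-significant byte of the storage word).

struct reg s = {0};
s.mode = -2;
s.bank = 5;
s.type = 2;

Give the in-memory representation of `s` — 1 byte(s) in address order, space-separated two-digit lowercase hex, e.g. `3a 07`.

mode:3 = -2 → 0x6 << 0 → word 0x06
bank:3 = 5 → 0x5 << 3 → word 0x2e
type:2 = 2 → 0x2 << 6 → word 0xae
word = 0xae → little-endian bytes:
  [0]=0xae

ae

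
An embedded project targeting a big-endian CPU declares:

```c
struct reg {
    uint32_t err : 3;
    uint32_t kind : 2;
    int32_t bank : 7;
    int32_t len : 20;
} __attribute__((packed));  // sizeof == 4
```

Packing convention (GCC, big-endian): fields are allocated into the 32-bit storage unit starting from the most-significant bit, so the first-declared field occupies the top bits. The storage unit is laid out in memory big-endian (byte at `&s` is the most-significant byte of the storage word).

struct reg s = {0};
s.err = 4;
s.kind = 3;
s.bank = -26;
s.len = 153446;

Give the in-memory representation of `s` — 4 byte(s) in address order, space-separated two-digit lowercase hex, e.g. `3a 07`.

9e 62 57 66

err:3 = 4 → 0x4 << 29 → word 0x80000000
kind:2 = 3 → 0x3 << 27 → word 0x98000000
bank:7 = -26 → 0x66 << 20 → word 0x9e600000
len:20 = 153446 → 0x25766 << 0 → word 0x9e625766
word = 0x9e625766 → big-endian bytes:
  [0]=0x9e  [1]=0x62  [2]=0x57  [3]=0x66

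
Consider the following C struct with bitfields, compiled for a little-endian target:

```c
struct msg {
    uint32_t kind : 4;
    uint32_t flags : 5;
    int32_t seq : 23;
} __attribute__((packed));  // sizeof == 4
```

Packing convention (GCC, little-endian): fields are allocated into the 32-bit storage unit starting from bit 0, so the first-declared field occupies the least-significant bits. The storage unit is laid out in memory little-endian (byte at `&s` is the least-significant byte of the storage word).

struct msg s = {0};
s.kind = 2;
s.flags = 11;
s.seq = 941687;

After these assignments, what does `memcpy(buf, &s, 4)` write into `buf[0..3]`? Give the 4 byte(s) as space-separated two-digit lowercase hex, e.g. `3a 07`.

[0+:4] kind=2 & 0xf = 0x2; word=0x00000002
[4+:5] flags=11 & 0x1f = 0xb; word=0x000000b2
[9+:23] seq=941687 & 0x7fffff = 0xe5e77; word=0x1cbceeb2
word = 0x1cbceeb2 → little-endian bytes:
  [0]=0xb2  [1]=0xee  [2]=0xbc  [3]=0x1c

b2 ee bc 1c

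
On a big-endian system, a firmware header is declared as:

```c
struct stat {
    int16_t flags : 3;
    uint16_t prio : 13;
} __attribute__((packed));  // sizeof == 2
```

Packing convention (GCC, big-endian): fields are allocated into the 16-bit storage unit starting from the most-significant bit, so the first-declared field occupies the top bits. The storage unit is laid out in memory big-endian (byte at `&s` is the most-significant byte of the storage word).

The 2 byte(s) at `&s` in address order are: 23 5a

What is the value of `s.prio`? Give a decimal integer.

[0]=0x23 [1]=0x5a (big-endian) → word 0x235a
flags [13+:3] = (word>>13) & 0x7 = 1
prio [0+:13] = (word>>0) & 0x1fff = 858  ←

858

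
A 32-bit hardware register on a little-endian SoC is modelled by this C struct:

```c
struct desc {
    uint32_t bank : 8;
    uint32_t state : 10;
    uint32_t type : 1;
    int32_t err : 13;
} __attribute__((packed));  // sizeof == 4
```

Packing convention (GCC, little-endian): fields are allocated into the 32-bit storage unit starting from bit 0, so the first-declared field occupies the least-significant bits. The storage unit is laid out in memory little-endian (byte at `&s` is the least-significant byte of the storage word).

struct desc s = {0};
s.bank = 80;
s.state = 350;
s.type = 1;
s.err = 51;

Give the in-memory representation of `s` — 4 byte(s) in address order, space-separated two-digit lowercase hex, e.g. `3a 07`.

bank (8b) val=80 bits=0x50 at bit 0: 0x00000050
state (10b) val=350 bits=0x15e at bit 8: 0x00015e50
type (1b) val=1 bits=0x1 at bit 18: 0x00055e50
err (13b) val=51 bits=0x33 at bit 19: 0x019d5e50
word = 0x019d5e50 → little-endian bytes:
  [0]=0x50  [1]=0x5e  [2]=0x9d  [3]=0x01

50 5e 9d 01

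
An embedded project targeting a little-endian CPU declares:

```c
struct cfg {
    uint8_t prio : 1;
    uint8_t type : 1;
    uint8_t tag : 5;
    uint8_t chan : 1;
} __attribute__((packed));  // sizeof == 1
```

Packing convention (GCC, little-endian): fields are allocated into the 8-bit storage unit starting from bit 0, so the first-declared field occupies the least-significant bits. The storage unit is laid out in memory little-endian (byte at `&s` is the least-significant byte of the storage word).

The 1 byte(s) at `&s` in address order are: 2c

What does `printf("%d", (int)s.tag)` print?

11

[0]=0x2c (little-endian) → word 0x2c
prio [0+:1] = (word>>0) & 0x1 = 0
type [1+:1] = (word>>1) & 0x1 = 0
tag [2+:5] = (word>>2) & 0x1f = 11  ←
chan [7+:1] = (word>>7) & 0x1 = 0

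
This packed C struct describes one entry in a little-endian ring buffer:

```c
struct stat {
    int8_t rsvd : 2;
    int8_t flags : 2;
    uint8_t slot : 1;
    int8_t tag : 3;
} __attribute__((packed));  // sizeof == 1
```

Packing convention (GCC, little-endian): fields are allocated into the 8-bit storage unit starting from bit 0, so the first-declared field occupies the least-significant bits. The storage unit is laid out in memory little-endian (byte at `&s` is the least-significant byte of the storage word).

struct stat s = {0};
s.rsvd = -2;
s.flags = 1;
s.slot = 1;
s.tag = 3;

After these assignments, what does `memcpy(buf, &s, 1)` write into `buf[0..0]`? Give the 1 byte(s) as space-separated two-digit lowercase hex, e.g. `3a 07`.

rsvd:2 = -2 → 0x2 << 0 → word 0x02
flags:2 = 1 → 0x1 << 2 → word 0x06
slot:1 = 1 → 0x1 << 4 → word 0x16
tag:3 = 3 → 0x3 << 5 → word 0x76
word = 0x76 → little-endian bytes:
  [0]=0x76

76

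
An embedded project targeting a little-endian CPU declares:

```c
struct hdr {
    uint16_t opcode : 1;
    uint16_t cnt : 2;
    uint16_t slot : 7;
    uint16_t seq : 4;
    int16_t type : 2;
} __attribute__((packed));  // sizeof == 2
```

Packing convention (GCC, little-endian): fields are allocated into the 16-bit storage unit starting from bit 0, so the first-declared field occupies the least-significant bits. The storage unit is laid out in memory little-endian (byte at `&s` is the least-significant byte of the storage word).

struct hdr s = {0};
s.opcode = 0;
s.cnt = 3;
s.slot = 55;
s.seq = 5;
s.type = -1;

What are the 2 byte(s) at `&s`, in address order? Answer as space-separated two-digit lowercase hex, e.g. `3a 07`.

[0+:1] opcode=0 & 0x1 = 0x0; word=0x0000
[1+:2] cnt=3 & 0x3 = 0x3; word=0x0006
[3+:7] slot=55 & 0x7f = 0x37; word=0x01be
[10+:4] seq=5 & 0xf = 0x5; word=0x15be
[14+:2] type=-1 & 0x3 = 0x3; word=0xd5be
word = 0xd5be → little-endian bytes:
  [0]=0xbe  [1]=0xd5

be d5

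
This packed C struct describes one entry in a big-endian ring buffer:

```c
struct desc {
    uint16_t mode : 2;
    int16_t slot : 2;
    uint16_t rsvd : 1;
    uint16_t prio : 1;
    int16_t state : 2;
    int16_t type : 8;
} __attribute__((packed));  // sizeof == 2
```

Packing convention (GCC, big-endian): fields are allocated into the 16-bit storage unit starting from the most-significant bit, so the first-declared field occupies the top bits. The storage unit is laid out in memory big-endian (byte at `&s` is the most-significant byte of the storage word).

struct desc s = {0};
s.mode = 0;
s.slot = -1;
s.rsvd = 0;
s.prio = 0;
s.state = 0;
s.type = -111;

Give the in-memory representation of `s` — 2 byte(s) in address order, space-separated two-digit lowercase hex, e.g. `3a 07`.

30 91

mode (2b) val=0 bits=0x0 at bit 14: 0x0000
slot (2b) val=-1 bits=0x3 at bit 12: 0x3000
rsvd (1b) val=0 bits=0x0 at bit 11: 0x3000
prio (1b) val=0 bits=0x0 at bit 10: 0x3000
state (2b) val=0 bits=0x0 at bit 8: 0x3000
type (8b) val=-111 bits=0x91 at bit 0: 0x3091
word = 0x3091 → big-endian bytes:
  [0]=0x30  [1]=0x91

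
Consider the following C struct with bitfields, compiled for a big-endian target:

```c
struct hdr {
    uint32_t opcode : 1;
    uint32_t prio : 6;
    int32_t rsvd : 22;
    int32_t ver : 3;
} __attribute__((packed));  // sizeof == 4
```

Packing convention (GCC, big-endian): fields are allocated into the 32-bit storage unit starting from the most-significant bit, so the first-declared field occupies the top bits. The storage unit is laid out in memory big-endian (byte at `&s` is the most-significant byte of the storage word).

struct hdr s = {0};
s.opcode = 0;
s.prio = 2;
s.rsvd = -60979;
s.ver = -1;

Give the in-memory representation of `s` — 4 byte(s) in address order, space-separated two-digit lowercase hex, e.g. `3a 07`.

[31+:1] opcode=0 & 0x1 = 0x0; word=0x00000000
[25+:6] prio=2 & 0x3f = 0x2; word=0x04000000
[3+:22] rsvd=-60979 & 0x3fffff = 0x3f11cd; word=0x05f88e68
[0+:3] ver=-1 & 0x7 = 0x7; word=0x05f88e6f
word = 0x05f88e6f → big-endian bytes:
  [0]=0x05  [1]=0xf8  [2]=0x8e  [3]=0x6f

05 f8 8e 6f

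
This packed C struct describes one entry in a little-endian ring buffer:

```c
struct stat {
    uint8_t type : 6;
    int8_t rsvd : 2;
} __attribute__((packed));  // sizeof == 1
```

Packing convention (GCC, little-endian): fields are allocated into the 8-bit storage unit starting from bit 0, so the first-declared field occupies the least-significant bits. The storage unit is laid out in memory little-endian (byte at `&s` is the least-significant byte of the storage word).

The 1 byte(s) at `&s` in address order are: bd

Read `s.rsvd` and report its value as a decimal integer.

-2

[0]=0xbd (little-endian) → word 0xbd
type:6 @ bit 0 → (0xbd>>0)&0x3f = 0x3d
rsvd:2 @ bit 6 → (0xbd>>6)&0x3 = 0x2  ←
rsvd signed 2b, MSB=1: 2 - 4 = -2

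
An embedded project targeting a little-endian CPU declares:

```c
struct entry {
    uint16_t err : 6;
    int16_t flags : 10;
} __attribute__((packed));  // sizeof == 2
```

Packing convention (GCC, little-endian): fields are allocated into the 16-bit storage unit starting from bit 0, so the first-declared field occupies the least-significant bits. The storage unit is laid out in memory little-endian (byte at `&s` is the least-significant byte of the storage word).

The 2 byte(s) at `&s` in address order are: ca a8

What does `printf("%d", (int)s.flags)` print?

-349

[0]=0xca [1]=0xa8 (little-endian) → word 0xa8ca
err [0+:6] = (word>>0) & 0x3f = 10
flags [6+:10] = (word>>6) & 0x3ff = 675  ←
flags signed 10b, MSB=1: 675 - 1024 = -349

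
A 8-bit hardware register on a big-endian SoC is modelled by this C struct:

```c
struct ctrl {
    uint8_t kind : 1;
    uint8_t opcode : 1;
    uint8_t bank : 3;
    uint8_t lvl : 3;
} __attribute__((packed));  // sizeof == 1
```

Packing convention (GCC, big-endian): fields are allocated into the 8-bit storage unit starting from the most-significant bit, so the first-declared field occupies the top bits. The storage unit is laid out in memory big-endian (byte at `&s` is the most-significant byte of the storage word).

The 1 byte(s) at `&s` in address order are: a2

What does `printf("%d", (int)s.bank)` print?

4

[0]=0xa2 (big-endian) → word 0xa2
kind:1 @ bit 7 → (0xa2>>7)&0x1 = 0x1
opcode:1 @ bit 6 → (0xa2>>6)&0x1 = 0x0
bank:3 @ bit 3 → (0xa2>>3)&0x7 = 0x4  ←
lvl:3 @ bit 0 → (0xa2>>0)&0x7 = 0x2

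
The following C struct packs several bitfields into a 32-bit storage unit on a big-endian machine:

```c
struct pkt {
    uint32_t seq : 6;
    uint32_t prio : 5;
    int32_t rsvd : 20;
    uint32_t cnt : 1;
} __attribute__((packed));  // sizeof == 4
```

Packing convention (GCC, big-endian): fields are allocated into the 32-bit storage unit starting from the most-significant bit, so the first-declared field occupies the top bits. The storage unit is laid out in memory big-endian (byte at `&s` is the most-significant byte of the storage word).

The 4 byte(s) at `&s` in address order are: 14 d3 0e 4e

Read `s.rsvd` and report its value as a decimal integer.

-424153

[0]=0x14 [1]=0xd3 [2]=0x0e [3]=0x4e (big-endian) → word 0x14d30e4e
seq [26+:6] = (word>>26) & 0x3f = 5
prio [21+:5] = (word>>21) & 0x1f = 6
rsvd [1+:20] = (word>>1) & 0xfffff = 624423  ←
cnt [0+:1] = (word>>0) & 0x1 = 0
rsvd signed 20b, MSB=1: 624423 - 1048576 = -424153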